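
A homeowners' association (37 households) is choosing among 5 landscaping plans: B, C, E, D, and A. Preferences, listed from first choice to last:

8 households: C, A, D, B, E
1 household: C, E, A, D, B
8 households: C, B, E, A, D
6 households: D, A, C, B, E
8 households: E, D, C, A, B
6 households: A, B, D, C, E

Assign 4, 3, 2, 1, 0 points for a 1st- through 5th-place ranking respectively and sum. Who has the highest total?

C

B: 8·1 + 1·0 + 8·3 + 6·1 + 8·0 + 6·3 = 56
C: 8·4 + 1·4 + 8·4 + 6·2 + 8·2 + 6·1 = 102
E: 8·0 + 1·3 + 8·2 + 6·0 + 8·4 + 6·0 = 51
D: 8·2 + 1·1 + 8·0 + 6·4 + 8·3 + 6·2 = 77
A: 8·3 + 1·2 + 8·1 + 6·3 + 8·1 + 6·4 = 84
C has the highest Borda score (102).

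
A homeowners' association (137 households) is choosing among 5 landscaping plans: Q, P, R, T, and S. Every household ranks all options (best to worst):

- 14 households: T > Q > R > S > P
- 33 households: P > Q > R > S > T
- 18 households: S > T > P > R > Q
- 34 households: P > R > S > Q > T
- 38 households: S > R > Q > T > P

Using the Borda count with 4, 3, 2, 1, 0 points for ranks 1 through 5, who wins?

S

Q: 14·3 + 33·3 + 18·0 + 34·1 + 38·2 = 251
P: 14·0 + 33·4 + 18·2 + 34·4 + 38·0 = 304
R: 14·2 + 33·2 + 18·1 + 34·3 + 38·3 = 328
T: 14·4 + 33·0 + 18·3 + 34·0 + 38·1 = 148
S: 14·1 + 33·1 + 18·4 + 34·2 + 38·4 = 339
S has the highest Borda score (339).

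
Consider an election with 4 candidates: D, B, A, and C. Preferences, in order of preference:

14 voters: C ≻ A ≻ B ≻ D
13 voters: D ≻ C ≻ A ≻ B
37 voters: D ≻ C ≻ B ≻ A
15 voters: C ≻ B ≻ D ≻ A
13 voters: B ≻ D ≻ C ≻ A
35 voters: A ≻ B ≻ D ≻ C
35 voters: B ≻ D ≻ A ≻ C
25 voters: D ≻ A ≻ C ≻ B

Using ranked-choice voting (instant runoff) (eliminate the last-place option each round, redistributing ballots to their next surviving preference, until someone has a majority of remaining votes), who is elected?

B

Round 1: D 75, B 48, A 35, C 29. Eliminate C.
Round 2: D 75, B 63, A 49. Eliminate A.
Round 3: D 75, B 112. B has a majority.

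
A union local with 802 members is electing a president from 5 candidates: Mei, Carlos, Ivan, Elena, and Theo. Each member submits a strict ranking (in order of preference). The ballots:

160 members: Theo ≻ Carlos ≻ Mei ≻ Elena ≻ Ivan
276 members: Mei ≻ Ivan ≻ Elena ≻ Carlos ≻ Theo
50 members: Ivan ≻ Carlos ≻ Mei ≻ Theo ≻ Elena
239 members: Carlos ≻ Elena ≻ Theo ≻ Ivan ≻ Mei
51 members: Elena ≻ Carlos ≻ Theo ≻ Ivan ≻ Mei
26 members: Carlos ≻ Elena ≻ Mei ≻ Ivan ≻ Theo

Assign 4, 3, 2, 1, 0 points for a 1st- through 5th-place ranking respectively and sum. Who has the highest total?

Carlos

Mei: 160·2 + 276·4 + 50·2 + 239·0 + 51·0 + 26·2 = 1576
Carlos: 160·3 + 276·1 + 50·3 + 239·4 + 51·3 + 26·4 = 2119
Ivan: 160·0 + 276·3 + 50·4 + 239·1 + 51·1 + 26·1 = 1344
Elena: 160·1 + 276·2 + 50·0 + 239·3 + 51·4 + 26·3 = 1711
Theo: 160·4 + 276·0 + 50·1 + 239·2 + 51·2 + 26·0 = 1270
Carlos has the highest Borda score (2119).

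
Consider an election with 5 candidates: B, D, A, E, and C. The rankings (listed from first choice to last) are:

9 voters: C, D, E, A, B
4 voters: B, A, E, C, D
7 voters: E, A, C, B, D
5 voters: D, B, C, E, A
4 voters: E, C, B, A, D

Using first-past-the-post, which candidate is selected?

E

First-place votes: B 4, D 5, A 0, E 11, C 9.
E has the most first-place votes.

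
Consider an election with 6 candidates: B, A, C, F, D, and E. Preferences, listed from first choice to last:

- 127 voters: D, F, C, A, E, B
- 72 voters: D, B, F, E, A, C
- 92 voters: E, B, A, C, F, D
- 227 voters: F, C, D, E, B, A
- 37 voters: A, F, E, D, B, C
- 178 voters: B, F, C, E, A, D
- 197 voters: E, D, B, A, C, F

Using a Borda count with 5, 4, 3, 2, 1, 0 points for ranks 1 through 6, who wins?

F

B: 127·0 + 72·4 + 92·4 + 227·1 + 37·1 + 178·5 + 197·3 = 2401
A: 127·2 + 72·1 + 92·3 + 227·0 + 37·5 + 178·1 + 197·2 = 1359
C: 127·3 + 72·0 + 92·2 + 227·4 + 37·0 + 178·3 + 197·1 = 2204
F: 127·4 + 72·3 + 92·1 + 227·5 + 37·4 + 178·4 + 197·0 = 2811
D: 127·5 + 72·5 + 92·0 + 227·3 + 37·2 + 178·0 + 197·4 = 2538
E: 127·1 + 72·2 + 92·5 + 227·2 + 37·3 + 178·2 + 197·5 = 2637
F has the highest Borda score (2811).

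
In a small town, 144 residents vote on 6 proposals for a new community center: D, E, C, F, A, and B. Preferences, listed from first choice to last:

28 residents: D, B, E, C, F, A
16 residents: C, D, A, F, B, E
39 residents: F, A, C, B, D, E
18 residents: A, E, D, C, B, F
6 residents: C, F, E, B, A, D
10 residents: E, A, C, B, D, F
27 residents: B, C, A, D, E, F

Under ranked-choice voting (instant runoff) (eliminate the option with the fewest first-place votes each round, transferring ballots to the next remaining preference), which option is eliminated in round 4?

D

Round 1: D 28, E 10, C 22, F 39, A 18, B 27. Eliminate E.
Round 2: D 28, C 22, F 39, A 28, B 27. Eliminate C.
Round 3: D 44, F 45, A 28, B 27. Eliminate B.
Round 4: D 44, F 45, A 55. Eliminate D.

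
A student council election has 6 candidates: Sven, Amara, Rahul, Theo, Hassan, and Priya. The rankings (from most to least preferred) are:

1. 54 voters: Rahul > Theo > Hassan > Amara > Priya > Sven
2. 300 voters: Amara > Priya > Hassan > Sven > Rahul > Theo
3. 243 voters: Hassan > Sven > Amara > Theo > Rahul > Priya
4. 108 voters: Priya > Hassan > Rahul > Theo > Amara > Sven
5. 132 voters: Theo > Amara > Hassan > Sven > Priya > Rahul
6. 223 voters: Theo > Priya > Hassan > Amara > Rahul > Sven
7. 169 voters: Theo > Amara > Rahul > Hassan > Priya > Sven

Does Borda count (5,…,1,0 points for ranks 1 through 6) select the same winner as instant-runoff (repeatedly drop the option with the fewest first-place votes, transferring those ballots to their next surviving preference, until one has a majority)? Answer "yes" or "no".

Borda — scores: Sven 1836, Amara 4095, Rahul 1867, Theo 3538, Hassan 4112, Priya 2987. Winner: Hassan.
Instant-runoff — R1 Sven 0, Amara 300, Rahul 54, Theo 524, Hassan 243, Priya 108 (Sven out); R2 Amara 300, Rahul 54, Theo 524, Hassan 243, Priya 108 (Rahul out); R3 Amara 300, Theo 578, Hassan 243, Priya 108 (Priya out); R4 Amara 300, Theo 578, Hassan 351 (Amara out); R5 Theo 578, Hassan 651 (Hassan winner). Winner: Hassan.
The two methods agree.

yes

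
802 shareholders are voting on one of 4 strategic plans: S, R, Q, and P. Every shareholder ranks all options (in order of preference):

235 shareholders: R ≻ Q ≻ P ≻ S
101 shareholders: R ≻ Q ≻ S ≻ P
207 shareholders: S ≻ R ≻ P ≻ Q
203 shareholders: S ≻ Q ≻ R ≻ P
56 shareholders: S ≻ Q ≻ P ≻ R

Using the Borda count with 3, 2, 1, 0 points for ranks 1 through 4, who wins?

R

S: 235·0 + 101·1 + 207·3 + 203·3 + 56·3 = 1499
R: 235·3 + 101·3 + 207·2 + 203·1 + 56·0 = 1625
Q: 235·2 + 101·2 + 207·0 + 203·2 + 56·2 = 1190
P: 235·1 + 101·0 + 207·1 + 203·0 + 56·1 = 498
R has the highest Borda score (1625).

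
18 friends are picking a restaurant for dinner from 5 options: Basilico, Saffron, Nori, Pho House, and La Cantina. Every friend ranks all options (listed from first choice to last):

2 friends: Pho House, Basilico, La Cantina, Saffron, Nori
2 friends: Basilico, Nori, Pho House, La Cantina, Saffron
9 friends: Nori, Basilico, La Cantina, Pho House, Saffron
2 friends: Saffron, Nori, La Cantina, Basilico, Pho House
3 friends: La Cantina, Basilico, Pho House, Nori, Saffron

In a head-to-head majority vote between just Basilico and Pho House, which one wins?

Basilico

Voters preferring Basilico to Pho House: 16; preferring Pho House to Basilico: 2.
Basilico wins the head-to-head.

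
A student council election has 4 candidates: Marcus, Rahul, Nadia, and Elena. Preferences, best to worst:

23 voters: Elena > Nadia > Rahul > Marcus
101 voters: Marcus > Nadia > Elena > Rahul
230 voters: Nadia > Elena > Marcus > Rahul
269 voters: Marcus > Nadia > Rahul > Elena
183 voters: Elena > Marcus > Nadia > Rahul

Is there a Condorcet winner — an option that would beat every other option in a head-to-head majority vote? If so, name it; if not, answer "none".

Checking pairwise contests:
Elena beats Marcus 436–370.
Marcus beats Rahul 783–23.
Marcus beats Nadia 553–253.
Nadia beats Elena 600–206.
Every option loses at least one head-to-head, so there is no Condorcet winner.

none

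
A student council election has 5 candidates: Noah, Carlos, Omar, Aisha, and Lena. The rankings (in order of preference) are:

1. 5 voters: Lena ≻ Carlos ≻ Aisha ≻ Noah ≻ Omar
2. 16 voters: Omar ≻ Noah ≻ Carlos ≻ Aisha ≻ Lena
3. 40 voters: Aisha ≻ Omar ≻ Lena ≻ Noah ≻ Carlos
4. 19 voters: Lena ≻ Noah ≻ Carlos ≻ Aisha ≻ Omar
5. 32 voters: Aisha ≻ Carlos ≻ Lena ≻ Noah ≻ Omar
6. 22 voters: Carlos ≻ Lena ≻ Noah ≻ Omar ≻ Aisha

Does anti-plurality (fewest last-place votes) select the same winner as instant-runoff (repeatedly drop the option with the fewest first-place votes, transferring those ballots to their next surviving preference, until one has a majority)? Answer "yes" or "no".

Anti-plurality — last-place votes: Noah 0, Carlos 40, Omar 56, Aisha 22, Lena 16. Winner: Noah.
Instant-runoff — R1 Noah 0, Carlos 22, Omar 16, Aisha 72, Lena 24 (Aisha winner). Winner: Aisha.
The two methods disagree.

no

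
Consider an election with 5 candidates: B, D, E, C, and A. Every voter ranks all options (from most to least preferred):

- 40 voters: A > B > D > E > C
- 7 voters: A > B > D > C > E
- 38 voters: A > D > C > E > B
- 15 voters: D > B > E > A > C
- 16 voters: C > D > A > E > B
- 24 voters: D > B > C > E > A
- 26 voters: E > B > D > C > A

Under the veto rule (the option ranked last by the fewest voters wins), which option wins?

Last-place votes: B 54, D 0, E 7, C 55, A 50.
D is ranked last by the fewest voters, so D wins.

D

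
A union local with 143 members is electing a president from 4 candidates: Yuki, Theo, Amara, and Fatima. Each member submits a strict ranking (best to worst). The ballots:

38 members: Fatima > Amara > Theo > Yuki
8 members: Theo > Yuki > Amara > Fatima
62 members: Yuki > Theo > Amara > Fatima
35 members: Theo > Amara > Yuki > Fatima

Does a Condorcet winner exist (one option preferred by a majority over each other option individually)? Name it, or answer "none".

Theo vs Yuki: 81–62 for Theo.
Theo vs Amara: 105–38 for Theo.
Theo vs Fatima: 105–38 for Theo.
Theo beats every other option head-to-head.

Theo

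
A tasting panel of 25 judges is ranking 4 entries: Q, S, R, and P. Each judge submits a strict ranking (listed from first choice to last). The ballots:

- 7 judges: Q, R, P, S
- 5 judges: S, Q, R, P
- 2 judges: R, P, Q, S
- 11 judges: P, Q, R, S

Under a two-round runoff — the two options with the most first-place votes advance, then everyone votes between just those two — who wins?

Round 1 first-place votes: Q 7, S 5, R 2, P 11.
P and Q advance.
Runoff: P is preferred to Q by 13 voters; Q by 12.
P wins the runoff.

P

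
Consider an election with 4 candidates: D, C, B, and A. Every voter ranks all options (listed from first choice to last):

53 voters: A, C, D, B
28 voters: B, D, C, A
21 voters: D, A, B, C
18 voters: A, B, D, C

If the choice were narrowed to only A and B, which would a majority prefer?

A

Voters preferring A to B: 92; preferring B to A: 28.
A wins the head-to-head.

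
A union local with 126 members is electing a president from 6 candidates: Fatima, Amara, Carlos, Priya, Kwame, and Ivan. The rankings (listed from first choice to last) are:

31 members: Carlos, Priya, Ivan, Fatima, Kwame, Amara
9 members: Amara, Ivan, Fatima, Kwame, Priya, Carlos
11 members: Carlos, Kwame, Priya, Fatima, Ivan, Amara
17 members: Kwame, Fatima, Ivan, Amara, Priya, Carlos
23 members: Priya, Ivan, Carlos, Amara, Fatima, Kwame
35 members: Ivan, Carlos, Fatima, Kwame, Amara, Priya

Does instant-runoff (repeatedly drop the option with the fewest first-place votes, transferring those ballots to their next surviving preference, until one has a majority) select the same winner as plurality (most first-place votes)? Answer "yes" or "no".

no

Instant-runoff — R1 Fatima 0, Amara 9, Carlos 42, Priya 23, Kwame 17, Ivan 35 (Fatima out); R2 Amara 9, Carlos 42, Priya 23, Kwame 17, Ivan 35 (Amara out); R3 Carlos 42, Priya 23, Kwame 17, Ivan 44 (Kwame out); R4 Carlos 42, Priya 23, Ivan 61 (Priya out); R5 Carlos 42, Ivan 84 (Ivan winner). Winner: Ivan.
Plurality — first-place votes: Fatima 0, Amara 9, Carlos 42, Priya 23, Kwame 17, Ivan 35. Winner: Carlos.
The two methods disagree.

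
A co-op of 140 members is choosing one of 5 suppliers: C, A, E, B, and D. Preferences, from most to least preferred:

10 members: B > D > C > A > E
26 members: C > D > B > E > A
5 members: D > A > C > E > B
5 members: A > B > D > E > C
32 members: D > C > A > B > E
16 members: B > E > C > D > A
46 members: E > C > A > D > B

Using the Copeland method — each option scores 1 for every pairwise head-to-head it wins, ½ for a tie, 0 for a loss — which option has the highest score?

C: beats A, E, B, and D → score 4.
A: beats B; loses to C, E, and D → score 1.
E: beats A; loses to C, B, and D → score 1.
B: beats E; loses to C, A, and D → score 1.
D: beats A, E, and B; loses to C → score 3.
C has the best pairwise record.

C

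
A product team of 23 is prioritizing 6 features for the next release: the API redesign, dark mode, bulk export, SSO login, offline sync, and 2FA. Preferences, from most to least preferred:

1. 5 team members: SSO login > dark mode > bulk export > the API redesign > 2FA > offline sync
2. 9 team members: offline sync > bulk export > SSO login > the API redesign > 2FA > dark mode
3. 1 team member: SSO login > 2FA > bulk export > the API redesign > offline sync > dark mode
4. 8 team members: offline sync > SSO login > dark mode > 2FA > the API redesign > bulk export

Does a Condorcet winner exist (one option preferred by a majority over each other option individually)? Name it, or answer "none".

offline sync vs the API redesign: 17–6 for offline sync.
offline sync vs dark mode: 18–5 for offline sync.
offline sync vs bulk export: 17–6 for offline sync.
offline sync vs SSO login: 17–6 for offline sync.
offline sync vs 2FA: 17–6 for offline sync.
offline sync beats every other option head-to-head.

offline sync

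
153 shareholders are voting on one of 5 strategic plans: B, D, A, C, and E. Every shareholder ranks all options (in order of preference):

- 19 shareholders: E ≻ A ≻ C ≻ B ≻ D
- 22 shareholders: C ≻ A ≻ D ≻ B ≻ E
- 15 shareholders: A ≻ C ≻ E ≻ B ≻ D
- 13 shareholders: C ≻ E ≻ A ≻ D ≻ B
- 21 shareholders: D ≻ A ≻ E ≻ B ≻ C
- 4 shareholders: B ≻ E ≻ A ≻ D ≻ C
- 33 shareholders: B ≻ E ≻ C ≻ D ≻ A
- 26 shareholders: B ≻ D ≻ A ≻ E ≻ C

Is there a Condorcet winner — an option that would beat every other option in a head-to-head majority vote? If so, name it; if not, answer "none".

Checking pairwise contests:
A beats B 90–63.
B beats D 97–56.
D beats A 80–73.
B beats C 84–69.
B beats E 85–68.
Every option loses at least one head-to-head, so there is no Condorcet winner.

none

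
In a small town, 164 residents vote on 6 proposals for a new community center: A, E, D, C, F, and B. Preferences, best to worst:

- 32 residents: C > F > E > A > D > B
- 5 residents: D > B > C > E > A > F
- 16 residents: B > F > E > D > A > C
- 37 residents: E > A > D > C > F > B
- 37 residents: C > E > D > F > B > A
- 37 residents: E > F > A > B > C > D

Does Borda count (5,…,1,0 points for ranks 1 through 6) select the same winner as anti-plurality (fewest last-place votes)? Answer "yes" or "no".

Borda — scores: A 344, E 672, D 311, C 471, F 451, B 211. Winner: E.
Anti-plurality — last-place votes: A 37, E 0, D 37, C 16, F 5, B 69. Winner: E.
The two methods agree.

yes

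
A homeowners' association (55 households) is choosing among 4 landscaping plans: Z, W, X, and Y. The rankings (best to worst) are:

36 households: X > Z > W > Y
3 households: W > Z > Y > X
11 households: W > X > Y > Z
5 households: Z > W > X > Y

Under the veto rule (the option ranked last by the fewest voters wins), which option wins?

W

Last-place votes: Z 11, W 0, X 3, Y 41.
W is ranked last by the fewest voters, so W wins.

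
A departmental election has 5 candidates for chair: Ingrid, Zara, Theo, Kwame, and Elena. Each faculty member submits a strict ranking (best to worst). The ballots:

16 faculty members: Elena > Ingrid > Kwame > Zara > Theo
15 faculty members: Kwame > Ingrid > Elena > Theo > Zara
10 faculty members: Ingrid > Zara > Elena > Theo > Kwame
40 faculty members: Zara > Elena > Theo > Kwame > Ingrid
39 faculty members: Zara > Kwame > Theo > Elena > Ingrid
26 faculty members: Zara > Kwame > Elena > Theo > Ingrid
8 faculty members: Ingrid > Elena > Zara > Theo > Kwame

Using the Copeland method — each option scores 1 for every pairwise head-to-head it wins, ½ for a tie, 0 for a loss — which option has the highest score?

Ingrid: loses to Zara, Theo, Kwame, and Elena → score 0.
Zara: beats Ingrid, Theo, Kwame, and Elena → score 4.
Theo: beats Ingrid; loses to Zara, Kwame, and Elena → score 1.
Kwame: beats Ingrid, Theo, and Elena; loses to Zara → score 3.
Elena: beats Ingrid and Theo; loses to Zara and Kwame → score 2.
Zara has the best pairwise record.

Zara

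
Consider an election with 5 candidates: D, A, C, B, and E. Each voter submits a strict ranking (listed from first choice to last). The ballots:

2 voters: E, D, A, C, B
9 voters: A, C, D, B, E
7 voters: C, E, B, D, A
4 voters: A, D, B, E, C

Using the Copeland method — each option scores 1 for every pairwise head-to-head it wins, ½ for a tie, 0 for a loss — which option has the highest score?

A

D: beats B and E; loses to A and C → score 2.
A: beats D, C, B, and E → score 4.
C: beats D, B, and E; loses to A → score 3.
B: beats E; loses to D, A, and C → score 1.
E: loses to D, A, C, and B → score 0.
A has the best pairwise record.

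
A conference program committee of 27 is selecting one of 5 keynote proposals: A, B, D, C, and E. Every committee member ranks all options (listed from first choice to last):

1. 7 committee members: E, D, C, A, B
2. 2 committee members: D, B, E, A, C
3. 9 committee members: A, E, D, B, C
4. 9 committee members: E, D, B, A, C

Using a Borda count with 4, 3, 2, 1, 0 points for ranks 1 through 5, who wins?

E

A: 7·1 + 2·1 + 9·4 + 9·1 = 54
B: 7·0 + 2·3 + 9·1 + 9·2 = 33
D: 7·3 + 2·4 + 9·2 + 9·3 = 74
C: 7·2 + 2·0 + 9·0 + 9·0 = 14
E: 7·4 + 2·2 + 9·3 + 9·4 = 95
E has the highest Borda score (95).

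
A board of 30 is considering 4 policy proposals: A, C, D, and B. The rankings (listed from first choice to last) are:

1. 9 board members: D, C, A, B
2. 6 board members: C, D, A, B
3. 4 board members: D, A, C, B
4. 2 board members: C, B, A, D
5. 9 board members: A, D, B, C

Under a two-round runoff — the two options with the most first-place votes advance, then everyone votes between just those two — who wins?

D

Round 1 first-place votes: A 9, C 8, D 13, B 0.
D and A advance.
Runoff: D is preferred to A by 19 voters; A by 11.
D wins the runoff.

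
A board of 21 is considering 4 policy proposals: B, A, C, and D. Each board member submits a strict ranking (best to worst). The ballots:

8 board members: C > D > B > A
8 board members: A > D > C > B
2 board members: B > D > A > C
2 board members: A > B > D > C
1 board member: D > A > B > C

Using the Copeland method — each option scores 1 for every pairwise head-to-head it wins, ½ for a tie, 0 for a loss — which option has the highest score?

D

B: loses to A, C, and D → score 0.
A: beats B and C; loses to D → score 2.
C: beats B; loses to A and D → score 1.
D: beats B, A, and C → score 3.
D has the best pairwise record.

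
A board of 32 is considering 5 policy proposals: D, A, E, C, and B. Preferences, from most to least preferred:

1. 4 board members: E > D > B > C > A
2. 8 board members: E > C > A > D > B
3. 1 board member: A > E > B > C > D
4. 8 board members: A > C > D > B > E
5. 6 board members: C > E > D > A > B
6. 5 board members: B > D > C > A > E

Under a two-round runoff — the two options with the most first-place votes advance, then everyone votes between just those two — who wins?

E

Round 1 first-place votes: D 0, A 9, E 12, C 6, B 5.
E and A advance.
Runoff: E is preferred to A by 18 voters; A by 14.
E wins the runoff.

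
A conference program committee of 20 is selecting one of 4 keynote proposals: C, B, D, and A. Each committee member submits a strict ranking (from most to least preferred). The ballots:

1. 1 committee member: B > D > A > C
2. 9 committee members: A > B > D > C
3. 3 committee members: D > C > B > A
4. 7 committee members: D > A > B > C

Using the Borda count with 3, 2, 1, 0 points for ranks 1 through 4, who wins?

A

C: 1·0 + 9·0 + 3·2 + 7·0 = 6
B: 1·3 + 9·2 + 3·1 + 7·1 = 31
D: 1·2 + 9·1 + 3·3 + 7·3 = 41
A: 1·1 + 9·3 + 3·0 + 7·2 = 42
A has the highest Borda score (42).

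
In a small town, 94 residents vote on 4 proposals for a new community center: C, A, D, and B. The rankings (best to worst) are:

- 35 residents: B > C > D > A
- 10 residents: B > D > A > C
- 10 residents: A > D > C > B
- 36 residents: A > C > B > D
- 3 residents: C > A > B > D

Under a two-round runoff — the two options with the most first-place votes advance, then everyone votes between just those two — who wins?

Round 1 first-place votes: C 3, A 46, D 0, B 45.
A and B advance.
Runoff: A is preferred to B by 49 voters; B by 45.
A wins the runoff.

A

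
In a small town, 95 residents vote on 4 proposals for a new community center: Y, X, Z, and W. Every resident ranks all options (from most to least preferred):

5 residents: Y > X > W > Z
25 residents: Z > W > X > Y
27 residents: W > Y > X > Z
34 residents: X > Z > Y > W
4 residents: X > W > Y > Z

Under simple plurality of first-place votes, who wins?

First-place votes: Y 5, X 38, Z 25, W 27.
X has the most first-place votes.

X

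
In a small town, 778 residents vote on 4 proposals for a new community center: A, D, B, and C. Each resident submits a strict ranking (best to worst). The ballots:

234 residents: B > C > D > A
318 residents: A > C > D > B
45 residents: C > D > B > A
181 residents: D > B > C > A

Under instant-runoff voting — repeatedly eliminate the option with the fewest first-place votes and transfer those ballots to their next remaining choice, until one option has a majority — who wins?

B

Round 1: A 318, D 181, B 234, C 45. Eliminate C.
Round 2: A 318, D 226, B 234. Eliminate D.
Round 3: A 318, B 460. B has a majority.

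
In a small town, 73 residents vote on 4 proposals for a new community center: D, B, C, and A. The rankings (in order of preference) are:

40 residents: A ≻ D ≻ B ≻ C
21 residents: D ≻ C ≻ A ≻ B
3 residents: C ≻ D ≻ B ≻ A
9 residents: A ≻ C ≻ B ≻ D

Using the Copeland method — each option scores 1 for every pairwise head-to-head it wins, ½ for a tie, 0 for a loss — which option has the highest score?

D: beats B and C; loses to A → score 2.
B: beats C; loses to D and A → score 1.
C: loses to D, B, and A → score 0.
A: beats D, B, and C → score 3.
A has the best pairwise record.

A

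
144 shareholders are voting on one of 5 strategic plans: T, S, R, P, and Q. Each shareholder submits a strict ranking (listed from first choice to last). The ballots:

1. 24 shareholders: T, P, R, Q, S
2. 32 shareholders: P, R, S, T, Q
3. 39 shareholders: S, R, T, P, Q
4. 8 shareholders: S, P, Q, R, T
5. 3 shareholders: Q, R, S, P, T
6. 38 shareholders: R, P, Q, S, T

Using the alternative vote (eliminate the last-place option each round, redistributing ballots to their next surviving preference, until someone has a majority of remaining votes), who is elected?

Round 1: T 24, S 47, R 38, P 32, Q 3. Eliminate Q.
Round 2: T 24, S 47, R 41, P 32. Eliminate T.
Round 3: S 47, R 41, P 56. Eliminate R.
Round 4: S 50, P 94. P has a majority.

P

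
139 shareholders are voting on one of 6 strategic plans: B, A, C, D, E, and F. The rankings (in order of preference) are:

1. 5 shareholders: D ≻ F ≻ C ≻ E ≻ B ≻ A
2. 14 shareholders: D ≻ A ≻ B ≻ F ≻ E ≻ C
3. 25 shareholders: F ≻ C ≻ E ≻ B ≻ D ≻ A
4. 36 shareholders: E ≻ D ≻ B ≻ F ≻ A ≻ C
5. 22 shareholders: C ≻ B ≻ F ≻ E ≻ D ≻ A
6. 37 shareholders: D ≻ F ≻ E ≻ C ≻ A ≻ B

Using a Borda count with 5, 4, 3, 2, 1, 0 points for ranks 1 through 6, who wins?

D

B: 5·1 + 14·3 + 25·2 + 36·3 + 22·4 + 37·0 = 293
A: 5·0 + 14·4 + 25·0 + 36·1 + 22·0 + 37·1 = 129
C: 5·3 + 14·0 + 25·4 + 36·0 + 22·5 + 37·2 = 299
D: 5·5 + 14·5 + 25·1 + 36·4 + 22·1 + 37·5 = 471
E: 5·2 + 14·1 + 25·3 + 36·5 + 22·2 + 37·3 = 434
F: 5·4 + 14·2 + 25·5 + 36·2 + 22·3 + 37·4 = 459
D has the highest Borda score (471).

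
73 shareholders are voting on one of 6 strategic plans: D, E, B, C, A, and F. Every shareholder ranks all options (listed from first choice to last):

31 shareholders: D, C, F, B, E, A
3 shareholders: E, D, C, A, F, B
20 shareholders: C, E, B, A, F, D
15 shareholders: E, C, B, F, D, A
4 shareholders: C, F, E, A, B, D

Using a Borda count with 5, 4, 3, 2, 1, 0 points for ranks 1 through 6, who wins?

D: 31·5 + 3·4 + 20·0 + 15·1 + 4·0 = 182
E: 31·1 + 3·5 + 20·4 + 15·5 + 4·3 = 213
B: 31·2 + 3·0 + 20·3 + 15·3 + 4·1 = 171
C: 31·4 + 3·3 + 20·5 + 15·4 + 4·5 = 313
A: 31·0 + 3·2 + 20·2 + 15·0 + 4·2 = 54
F: 31·3 + 3·1 + 20·1 + 15·2 + 4·4 = 162
C has the highest Borda score (313).

C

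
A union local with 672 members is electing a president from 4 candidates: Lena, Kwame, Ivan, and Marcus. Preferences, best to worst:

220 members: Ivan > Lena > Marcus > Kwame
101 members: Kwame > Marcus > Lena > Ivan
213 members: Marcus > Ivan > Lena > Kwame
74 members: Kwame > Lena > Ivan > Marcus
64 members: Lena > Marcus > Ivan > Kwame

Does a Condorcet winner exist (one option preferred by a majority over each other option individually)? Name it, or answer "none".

Checking pairwise contests:
Ivan beats Lena 433–239.
Lena beats Kwame 497–175.
Marcus beats Ivan 378–294.
Lena beats Marcus 358–314.
Every option loses at least one head-to-head, so there is no Condorcet winner.

none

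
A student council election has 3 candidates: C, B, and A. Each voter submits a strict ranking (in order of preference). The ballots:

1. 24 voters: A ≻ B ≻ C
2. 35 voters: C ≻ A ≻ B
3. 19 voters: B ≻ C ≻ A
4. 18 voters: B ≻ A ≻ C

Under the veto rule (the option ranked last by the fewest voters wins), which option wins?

A

Last-place votes: C 42, B 35, A 19.
A is ranked last by the fewest voters, so A wins.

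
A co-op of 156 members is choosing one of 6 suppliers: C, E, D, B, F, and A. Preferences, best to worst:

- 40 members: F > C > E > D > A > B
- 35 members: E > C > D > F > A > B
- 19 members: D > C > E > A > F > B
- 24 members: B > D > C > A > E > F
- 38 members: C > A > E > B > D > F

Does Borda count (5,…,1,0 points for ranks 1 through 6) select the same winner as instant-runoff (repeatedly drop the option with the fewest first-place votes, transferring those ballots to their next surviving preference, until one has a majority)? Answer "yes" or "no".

Borda — scores: C 638, E 490, D 414, B 196, F 289, A 313. Winner: C.
Instant-runoff — R1 C 38, E 35, D 19, B 24, F 40, A 0 (A out); R2 C 38, E 35, D 19, B 24, F 40 (D out); R3 C 57, E 35, B 24, F 40 (B out); R4 C 81, E 35, F 40 (C winner). Winner: C.
The two methods agree.

yes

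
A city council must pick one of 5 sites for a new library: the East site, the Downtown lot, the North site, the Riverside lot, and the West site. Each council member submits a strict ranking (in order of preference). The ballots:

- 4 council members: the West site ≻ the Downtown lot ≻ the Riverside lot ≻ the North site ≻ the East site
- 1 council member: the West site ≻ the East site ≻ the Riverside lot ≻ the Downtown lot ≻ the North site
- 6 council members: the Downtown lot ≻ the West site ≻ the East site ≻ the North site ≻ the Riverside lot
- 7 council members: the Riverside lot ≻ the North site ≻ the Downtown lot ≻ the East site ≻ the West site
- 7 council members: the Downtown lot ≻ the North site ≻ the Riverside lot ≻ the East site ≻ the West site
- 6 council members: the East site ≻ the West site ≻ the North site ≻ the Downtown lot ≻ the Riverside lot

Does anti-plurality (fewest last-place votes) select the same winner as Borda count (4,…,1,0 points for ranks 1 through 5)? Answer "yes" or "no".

yes

Anti-plurality — last-place votes: the East site 4, the Downtown lot 0, the North site 1, the Riverside lot 12, the West site 14. Winner: the Downtown lot.
Borda — scores: the East site 53, the Downtown lot 85, the North site 64, the Riverside lot 52, the West site 56. Winner: the Downtown lot.
The two methods agree.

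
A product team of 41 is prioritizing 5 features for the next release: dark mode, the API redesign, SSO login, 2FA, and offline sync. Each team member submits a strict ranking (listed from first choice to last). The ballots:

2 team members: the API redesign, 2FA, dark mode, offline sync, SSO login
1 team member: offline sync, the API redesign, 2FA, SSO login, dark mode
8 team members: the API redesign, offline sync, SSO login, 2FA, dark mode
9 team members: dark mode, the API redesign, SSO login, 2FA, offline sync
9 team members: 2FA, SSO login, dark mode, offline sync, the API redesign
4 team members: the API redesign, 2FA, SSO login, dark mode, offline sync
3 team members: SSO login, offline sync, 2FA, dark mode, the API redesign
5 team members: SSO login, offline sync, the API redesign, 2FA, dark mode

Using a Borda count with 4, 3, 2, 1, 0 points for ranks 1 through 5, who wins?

SSO login

dark mode: 2·2 + 1·0 + 8·0 + 9·4 + 9·2 + 4·1 + 3·1 + 5·0 = 65
the API redesign: 2·4 + 1·3 + 8·4 + 9·3 + 9·0 + 4·4 + 3·0 + 5·2 = 96
SSO login: 2·0 + 1·1 + 8·2 + 9·2 + 9·3 + 4·2 + 3·4 + 5·4 = 102
2FA: 2·3 + 1·2 + 8·1 + 9·1 + 9·4 + 4·3 + 3·2 + 5·1 = 84
offline sync: 2·1 + 1·4 + 8·3 + 9·0 + 9·1 + 4·0 + 3·3 + 5·3 = 63
SSO login has the highest Borda score (102).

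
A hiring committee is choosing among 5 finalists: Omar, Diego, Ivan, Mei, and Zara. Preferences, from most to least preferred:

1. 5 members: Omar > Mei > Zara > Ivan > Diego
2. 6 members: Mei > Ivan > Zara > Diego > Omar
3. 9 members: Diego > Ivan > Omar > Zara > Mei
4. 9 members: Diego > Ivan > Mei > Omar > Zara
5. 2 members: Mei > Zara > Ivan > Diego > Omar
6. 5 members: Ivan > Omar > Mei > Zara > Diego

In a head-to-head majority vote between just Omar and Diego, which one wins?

Voters preferring Omar to Diego: 10; preferring Diego to Omar: 26.
Diego wins the head-to-head.

Diego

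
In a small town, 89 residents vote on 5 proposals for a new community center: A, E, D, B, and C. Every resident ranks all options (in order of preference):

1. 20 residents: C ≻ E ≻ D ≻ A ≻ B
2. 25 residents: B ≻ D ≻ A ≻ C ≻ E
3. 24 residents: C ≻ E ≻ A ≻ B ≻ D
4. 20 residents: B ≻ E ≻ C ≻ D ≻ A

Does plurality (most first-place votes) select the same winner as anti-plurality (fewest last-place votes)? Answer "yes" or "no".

Plurality — first-place votes: A 0, E 0, D 0, B 45, C 44. Winner: B.
Anti-plurality — last-place votes: A 20, E 25, D 24, B 20, C 0. Winner: C.
The two methods disagree.

no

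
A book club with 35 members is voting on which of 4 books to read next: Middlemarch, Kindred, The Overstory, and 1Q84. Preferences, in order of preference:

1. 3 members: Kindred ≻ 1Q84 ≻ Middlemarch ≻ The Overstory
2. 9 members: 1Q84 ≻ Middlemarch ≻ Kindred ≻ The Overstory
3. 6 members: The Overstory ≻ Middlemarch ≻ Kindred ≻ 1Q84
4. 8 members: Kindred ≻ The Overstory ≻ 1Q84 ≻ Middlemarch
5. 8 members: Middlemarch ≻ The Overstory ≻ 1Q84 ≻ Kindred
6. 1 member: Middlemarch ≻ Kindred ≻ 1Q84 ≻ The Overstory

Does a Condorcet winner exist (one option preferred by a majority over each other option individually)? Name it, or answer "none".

none

Checking pairwise contests:
1Q84 beats Middlemarch 20–15.
Middlemarch beats Kindred 24–11.
Middlemarch beats The Overstory 21–14.
Kindred beats 1Q84 18–17.
Every option loses at least one head-to-head, so there is no Condorcet winner.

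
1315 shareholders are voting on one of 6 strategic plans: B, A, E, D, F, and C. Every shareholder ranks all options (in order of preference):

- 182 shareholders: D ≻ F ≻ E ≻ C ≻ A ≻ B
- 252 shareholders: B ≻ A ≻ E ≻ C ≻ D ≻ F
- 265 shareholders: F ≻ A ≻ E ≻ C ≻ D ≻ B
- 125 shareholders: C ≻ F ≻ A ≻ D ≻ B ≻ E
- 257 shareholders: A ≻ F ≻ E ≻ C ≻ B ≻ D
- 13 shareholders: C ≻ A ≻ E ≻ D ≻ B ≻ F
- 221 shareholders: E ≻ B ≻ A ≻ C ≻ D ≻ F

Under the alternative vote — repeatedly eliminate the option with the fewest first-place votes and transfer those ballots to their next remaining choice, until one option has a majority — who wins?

Round 1: B 252, A 257, E 221, D 182, F 265, C 138. Eliminate C.
Round 2: B 252, A 270, E 221, D 182, F 390. Eliminate D.
Round 3: B 252, A 270, E 221, F 572. Eliminate E.
Round 4: B 473, A 270, F 572. Eliminate A.
Round 5: B 486, F 829. F has a majority.

F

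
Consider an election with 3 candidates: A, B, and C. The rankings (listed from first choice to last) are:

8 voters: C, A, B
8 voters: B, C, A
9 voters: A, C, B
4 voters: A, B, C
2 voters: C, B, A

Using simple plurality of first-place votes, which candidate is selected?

A

First-place votes: A 13, B 8, C 10.
A has the most first-place votes.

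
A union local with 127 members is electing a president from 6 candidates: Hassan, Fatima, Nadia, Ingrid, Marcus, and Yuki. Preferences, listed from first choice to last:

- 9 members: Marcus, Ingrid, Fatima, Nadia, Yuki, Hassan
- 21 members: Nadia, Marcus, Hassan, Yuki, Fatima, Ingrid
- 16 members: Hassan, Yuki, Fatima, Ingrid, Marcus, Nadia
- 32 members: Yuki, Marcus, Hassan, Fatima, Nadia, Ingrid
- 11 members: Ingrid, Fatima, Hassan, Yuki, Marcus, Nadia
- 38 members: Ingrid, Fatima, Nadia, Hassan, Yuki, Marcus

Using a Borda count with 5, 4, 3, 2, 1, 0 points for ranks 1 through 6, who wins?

Fatima

Hassan: 9·0 + 21·3 + 16·5 + 32·3 + 11·3 + 38·2 = 348
Fatima: 9·3 + 21·1 + 16·3 + 32·2 + 11·4 + 38·4 = 356
Nadia: 9·2 + 21·5 + 16·0 + 32·1 + 11·0 + 38·3 = 269
Ingrid: 9·4 + 21·0 + 16·2 + 32·0 + 11·5 + 38·5 = 313
Marcus: 9·5 + 21·4 + 16·1 + 32·4 + 11·1 + 38·0 = 284
Yuki: 9·1 + 21·2 + 16·4 + 32·5 + 11·2 + 38·1 = 335
Fatima has the highest Borda score (356).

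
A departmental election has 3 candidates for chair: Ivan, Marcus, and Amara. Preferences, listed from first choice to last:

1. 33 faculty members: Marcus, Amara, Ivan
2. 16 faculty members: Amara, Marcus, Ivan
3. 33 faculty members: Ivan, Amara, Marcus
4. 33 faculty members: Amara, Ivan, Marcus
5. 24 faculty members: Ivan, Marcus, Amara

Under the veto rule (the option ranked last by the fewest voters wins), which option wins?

Amara

Last-place votes: Ivan 49, Marcus 66, Amara 24.
Amara is ranked last by the fewest voters, so Amara wins.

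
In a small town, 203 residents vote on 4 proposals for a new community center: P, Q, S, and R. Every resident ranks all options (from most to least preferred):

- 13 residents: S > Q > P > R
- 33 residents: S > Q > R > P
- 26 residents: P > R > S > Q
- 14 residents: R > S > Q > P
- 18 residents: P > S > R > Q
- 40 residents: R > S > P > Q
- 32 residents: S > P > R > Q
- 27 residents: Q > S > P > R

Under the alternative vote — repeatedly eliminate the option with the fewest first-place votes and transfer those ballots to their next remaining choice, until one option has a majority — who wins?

S

Round 1: P 44, Q 27, S 78, R 54. Eliminate Q.
Round 2: P 44, S 105, R 54. S has a majority.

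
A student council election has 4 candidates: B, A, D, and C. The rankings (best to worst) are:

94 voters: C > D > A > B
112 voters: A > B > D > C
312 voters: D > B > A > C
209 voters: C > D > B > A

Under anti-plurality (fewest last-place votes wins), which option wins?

Last-place votes: B 94, A 209, D 0, C 424.
D is ranked last by the fewest voters, so D wins.

D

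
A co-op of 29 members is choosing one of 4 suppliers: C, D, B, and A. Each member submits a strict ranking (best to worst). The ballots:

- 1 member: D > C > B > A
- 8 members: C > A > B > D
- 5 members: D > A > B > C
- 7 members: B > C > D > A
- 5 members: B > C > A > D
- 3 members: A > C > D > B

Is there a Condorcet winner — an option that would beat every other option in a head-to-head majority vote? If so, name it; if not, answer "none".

none

Checking pairwise contests:
B beats C 17–12.
C beats D 23–6.
A beats B 16–13.
C beats A 21–8.
Every option loses at least one head-to-head, so there is no Condorcet winner.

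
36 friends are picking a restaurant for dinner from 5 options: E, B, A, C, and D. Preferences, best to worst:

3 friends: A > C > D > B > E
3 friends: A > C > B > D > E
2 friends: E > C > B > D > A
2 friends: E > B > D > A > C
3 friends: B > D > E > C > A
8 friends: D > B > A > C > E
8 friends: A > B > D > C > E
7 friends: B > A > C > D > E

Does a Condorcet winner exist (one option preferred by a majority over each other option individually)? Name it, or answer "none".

B

B vs E: 32–4 for B.
B vs A: 22–14 for B.
B vs C: 28–8 for B.
B vs D: 25–11 for B.
B beats every other option head-to-head.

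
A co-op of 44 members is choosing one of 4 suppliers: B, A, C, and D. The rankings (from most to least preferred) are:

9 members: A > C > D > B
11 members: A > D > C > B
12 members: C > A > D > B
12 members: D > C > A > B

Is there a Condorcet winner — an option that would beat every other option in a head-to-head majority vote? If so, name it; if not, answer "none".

none

Checking pairwise contests:
A beats B 44–0.
C beats A 24–20.
D beats C 23–21.
A beats D 32–12.
Every option loses at least one head-to-head, so there is no Condorcet winner.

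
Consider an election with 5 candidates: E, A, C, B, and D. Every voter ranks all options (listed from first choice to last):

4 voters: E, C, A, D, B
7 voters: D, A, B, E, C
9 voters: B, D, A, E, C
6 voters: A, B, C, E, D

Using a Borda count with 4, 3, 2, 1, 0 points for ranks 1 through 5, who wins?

E: 4·4 + 7·1 + 9·1 + 6·1 = 38
A: 4·2 + 7·3 + 9·2 + 6·4 = 71
C: 4·3 + 7·0 + 9·0 + 6·2 = 24
B: 4·0 + 7·2 + 9·4 + 6·3 = 68
D: 4·1 + 7·4 + 9·3 + 6·0 = 59
A has the highest Borda score (71).

A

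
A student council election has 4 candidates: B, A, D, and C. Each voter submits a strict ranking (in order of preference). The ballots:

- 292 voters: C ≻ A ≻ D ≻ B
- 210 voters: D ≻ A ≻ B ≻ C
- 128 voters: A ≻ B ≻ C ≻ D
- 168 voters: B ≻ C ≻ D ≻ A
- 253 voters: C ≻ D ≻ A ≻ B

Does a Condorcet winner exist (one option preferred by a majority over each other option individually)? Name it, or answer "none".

C vs B: 545–506 for C.
C vs A: 713–338 for C.
C vs D: 841–210 for C.
C beats every other option head-to-head.

C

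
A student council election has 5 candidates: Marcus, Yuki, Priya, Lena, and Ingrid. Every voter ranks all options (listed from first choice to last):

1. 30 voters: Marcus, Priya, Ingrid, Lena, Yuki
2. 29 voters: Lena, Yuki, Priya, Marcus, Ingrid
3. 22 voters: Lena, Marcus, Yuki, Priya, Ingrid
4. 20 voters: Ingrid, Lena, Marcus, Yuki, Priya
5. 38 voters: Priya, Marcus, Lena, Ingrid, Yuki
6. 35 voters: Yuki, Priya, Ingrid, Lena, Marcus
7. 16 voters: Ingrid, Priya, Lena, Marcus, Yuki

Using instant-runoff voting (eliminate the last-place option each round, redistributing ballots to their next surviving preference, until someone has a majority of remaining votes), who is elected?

Priya

Round 1: Marcus 30, Yuki 35, Priya 38, Lena 51, Ingrid 36. Eliminate Marcus.
Round 2: Yuki 35, Priya 68, Lena 51, Ingrid 36. Eliminate Yuki.
Round 3: Priya 103, Lena 51, Ingrid 36. Priya has a majority.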